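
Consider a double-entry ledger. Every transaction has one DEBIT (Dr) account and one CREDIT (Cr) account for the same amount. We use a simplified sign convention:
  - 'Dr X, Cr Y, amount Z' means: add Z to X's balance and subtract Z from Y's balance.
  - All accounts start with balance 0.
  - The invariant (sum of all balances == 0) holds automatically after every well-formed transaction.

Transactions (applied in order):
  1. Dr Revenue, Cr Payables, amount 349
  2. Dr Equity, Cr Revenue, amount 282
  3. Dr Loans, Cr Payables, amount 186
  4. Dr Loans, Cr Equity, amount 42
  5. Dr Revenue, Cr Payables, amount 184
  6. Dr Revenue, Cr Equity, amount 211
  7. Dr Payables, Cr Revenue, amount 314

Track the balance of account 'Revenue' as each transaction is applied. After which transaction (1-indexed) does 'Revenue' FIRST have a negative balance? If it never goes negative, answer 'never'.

After txn 1: Revenue=349
After txn 2: Revenue=67
After txn 3: Revenue=67
After txn 4: Revenue=67
After txn 5: Revenue=251
After txn 6: Revenue=462
After txn 7: Revenue=148

Answer: never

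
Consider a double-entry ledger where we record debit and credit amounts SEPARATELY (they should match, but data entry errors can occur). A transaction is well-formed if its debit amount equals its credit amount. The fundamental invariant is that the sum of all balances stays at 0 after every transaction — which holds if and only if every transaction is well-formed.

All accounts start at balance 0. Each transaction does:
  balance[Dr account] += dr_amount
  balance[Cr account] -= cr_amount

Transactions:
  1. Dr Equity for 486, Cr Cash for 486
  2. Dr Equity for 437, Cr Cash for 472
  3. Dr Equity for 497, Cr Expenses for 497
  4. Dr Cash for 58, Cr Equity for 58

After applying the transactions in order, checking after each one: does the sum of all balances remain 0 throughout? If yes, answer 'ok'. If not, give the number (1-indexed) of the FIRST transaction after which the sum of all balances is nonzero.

Answer: 2

Derivation:
After txn 1: dr=486 cr=486 sum_balances=0
After txn 2: dr=437 cr=472 sum_balances=-35
After txn 3: dr=497 cr=497 sum_balances=-35
After txn 4: dr=58 cr=58 sum_balances=-35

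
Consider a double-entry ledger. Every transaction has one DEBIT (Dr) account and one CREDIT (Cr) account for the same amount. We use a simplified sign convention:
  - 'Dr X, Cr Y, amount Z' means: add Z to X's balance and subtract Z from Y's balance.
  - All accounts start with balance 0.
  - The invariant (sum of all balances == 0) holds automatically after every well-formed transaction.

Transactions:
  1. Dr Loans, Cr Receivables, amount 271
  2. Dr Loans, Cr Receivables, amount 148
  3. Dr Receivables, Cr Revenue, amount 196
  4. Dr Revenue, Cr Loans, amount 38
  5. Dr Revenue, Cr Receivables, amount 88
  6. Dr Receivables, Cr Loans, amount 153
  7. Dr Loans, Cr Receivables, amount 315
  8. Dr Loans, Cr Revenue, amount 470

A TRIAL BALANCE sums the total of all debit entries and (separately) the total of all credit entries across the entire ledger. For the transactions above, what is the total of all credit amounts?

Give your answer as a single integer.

Answer: 1679

Derivation:
Txn 1: credit+=271
Txn 2: credit+=148
Txn 3: credit+=196
Txn 4: credit+=38
Txn 5: credit+=88
Txn 6: credit+=153
Txn 7: credit+=315
Txn 8: credit+=470
Total credits = 1679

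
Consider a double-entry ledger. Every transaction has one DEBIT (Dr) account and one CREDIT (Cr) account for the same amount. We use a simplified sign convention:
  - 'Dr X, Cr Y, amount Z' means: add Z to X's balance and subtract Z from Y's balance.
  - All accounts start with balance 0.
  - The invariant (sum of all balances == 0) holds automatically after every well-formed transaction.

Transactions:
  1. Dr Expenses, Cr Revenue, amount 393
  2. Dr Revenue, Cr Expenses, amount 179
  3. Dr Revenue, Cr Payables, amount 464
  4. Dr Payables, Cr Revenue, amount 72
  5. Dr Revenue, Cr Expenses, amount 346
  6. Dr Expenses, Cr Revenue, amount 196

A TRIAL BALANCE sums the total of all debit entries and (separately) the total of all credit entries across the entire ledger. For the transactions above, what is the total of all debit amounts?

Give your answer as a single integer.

Txn 1: debit+=393
Txn 2: debit+=179
Txn 3: debit+=464
Txn 4: debit+=72
Txn 5: debit+=346
Txn 6: debit+=196
Total debits = 1650

Answer: 1650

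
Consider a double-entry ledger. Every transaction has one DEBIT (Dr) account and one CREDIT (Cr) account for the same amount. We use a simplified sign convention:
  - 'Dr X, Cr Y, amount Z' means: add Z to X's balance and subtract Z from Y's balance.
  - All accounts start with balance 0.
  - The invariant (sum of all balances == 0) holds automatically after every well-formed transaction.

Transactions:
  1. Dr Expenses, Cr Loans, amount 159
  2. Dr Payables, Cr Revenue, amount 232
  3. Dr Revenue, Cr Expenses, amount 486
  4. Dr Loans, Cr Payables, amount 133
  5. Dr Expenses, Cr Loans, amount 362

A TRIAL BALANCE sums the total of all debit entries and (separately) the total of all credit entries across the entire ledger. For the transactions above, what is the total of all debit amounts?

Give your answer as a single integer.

Answer: 1372

Derivation:
Txn 1: debit+=159
Txn 2: debit+=232
Txn 3: debit+=486
Txn 4: debit+=133
Txn 5: debit+=362
Total debits = 1372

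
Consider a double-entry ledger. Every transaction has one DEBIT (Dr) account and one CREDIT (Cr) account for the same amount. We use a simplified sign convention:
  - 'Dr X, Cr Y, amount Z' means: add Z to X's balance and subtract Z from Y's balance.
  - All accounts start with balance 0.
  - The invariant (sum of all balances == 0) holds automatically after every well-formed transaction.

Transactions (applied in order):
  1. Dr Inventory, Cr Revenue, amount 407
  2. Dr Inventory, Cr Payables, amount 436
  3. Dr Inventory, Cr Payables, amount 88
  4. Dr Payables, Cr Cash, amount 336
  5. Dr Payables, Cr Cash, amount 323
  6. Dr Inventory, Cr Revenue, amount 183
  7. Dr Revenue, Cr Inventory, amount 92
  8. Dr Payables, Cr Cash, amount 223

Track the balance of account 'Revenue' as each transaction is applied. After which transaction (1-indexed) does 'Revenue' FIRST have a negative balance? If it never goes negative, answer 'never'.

After txn 1: Revenue=-407

Answer: 1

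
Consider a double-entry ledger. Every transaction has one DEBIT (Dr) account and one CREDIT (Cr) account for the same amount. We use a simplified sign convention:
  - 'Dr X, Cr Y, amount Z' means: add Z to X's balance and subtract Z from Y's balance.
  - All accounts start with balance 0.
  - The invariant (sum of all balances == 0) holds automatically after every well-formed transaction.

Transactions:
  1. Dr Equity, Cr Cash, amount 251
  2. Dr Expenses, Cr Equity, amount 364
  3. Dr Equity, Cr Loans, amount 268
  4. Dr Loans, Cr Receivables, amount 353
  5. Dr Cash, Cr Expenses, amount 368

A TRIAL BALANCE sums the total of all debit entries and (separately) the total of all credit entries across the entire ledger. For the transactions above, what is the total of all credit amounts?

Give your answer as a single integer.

Answer: 1604

Derivation:
Txn 1: credit+=251
Txn 2: credit+=364
Txn 3: credit+=268
Txn 4: credit+=353
Txn 5: credit+=368
Total credits = 1604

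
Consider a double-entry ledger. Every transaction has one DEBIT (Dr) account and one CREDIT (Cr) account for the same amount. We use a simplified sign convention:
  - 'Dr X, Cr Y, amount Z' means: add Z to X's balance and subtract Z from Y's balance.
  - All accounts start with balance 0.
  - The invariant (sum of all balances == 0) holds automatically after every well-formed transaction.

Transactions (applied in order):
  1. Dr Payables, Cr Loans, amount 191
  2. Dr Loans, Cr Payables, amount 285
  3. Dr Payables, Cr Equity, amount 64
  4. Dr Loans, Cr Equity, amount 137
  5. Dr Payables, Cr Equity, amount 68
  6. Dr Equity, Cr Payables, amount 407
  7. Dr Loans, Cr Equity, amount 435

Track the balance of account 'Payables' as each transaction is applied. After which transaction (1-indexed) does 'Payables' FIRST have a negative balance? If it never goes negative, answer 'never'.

Answer: 2

Derivation:
After txn 1: Payables=191
After txn 2: Payables=-94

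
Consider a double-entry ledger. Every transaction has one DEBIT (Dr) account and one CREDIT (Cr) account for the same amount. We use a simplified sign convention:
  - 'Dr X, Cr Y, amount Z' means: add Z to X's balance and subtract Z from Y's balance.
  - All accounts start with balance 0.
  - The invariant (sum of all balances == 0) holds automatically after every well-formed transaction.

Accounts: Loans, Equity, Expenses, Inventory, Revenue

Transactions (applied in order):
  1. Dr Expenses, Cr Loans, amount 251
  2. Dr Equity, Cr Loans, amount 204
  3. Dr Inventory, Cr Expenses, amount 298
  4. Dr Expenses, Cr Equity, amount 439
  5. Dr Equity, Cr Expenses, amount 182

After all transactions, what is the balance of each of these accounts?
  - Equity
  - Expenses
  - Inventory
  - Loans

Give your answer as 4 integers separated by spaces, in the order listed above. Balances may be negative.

After txn 1 (Dr Expenses, Cr Loans, amount 251): Expenses=251 Loans=-251
After txn 2 (Dr Equity, Cr Loans, amount 204): Equity=204 Expenses=251 Loans=-455
After txn 3 (Dr Inventory, Cr Expenses, amount 298): Equity=204 Expenses=-47 Inventory=298 Loans=-455
After txn 4 (Dr Expenses, Cr Equity, amount 439): Equity=-235 Expenses=392 Inventory=298 Loans=-455
After txn 5 (Dr Equity, Cr Expenses, amount 182): Equity=-53 Expenses=210 Inventory=298 Loans=-455

Answer: -53 210 298 -455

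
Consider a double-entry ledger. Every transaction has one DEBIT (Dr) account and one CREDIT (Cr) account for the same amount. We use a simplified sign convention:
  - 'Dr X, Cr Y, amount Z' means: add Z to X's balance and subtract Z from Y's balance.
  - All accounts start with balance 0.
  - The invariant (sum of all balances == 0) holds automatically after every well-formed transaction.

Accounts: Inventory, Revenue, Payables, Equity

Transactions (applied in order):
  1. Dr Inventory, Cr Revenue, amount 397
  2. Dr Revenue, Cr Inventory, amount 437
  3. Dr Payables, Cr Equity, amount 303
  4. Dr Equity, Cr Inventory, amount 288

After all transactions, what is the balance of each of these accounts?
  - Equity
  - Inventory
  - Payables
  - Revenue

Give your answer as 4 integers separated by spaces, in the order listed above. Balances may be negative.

Answer: -15 -328 303 40

Derivation:
After txn 1 (Dr Inventory, Cr Revenue, amount 397): Inventory=397 Revenue=-397
After txn 2 (Dr Revenue, Cr Inventory, amount 437): Inventory=-40 Revenue=40
After txn 3 (Dr Payables, Cr Equity, amount 303): Equity=-303 Inventory=-40 Payables=303 Revenue=40
After txn 4 (Dr Equity, Cr Inventory, amount 288): Equity=-15 Inventory=-328 Payables=303 Revenue=40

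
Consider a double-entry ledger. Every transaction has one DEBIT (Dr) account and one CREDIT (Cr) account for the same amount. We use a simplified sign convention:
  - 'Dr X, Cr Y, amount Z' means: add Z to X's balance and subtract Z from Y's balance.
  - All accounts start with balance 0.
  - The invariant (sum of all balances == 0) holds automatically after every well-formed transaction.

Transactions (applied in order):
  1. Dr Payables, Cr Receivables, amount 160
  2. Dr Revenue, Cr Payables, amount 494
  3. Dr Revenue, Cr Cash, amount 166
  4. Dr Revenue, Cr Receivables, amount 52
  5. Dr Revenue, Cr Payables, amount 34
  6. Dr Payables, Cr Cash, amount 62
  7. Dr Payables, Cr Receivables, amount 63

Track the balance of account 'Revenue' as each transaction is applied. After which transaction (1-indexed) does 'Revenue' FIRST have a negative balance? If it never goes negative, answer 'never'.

Answer: never

Derivation:
After txn 1: Revenue=0
After txn 2: Revenue=494
After txn 3: Revenue=660
After txn 4: Revenue=712
After txn 5: Revenue=746
After txn 6: Revenue=746
After txn 7: Revenue=746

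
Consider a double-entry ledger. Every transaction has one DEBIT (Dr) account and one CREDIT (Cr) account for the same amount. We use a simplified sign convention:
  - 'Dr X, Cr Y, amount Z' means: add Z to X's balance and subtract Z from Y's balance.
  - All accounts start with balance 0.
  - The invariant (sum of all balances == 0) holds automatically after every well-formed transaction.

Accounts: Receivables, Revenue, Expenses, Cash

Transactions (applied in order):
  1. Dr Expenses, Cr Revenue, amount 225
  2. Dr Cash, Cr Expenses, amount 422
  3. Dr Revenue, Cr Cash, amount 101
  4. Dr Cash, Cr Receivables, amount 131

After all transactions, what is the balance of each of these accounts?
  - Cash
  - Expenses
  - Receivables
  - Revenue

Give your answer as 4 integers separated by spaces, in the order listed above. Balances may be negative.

After txn 1 (Dr Expenses, Cr Revenue, amount 225): Expenses=225 Revenue=-225
After txn 2 (Dr Cash, Cr Expenses, amount 422): Cash=422 Expenses=-197 Revenue=-225
After txn 3 (Dr Revenue, Cr Cash, amount 101): Cash=321 Expenses=-197 Revenue=-124
After txn 4 (Dr Cash, Cr Receivables, amount 131): Cash=452 Expenses=-197 Receivables=-131 Revenue=-124

Answer: 452 -197 -131 -124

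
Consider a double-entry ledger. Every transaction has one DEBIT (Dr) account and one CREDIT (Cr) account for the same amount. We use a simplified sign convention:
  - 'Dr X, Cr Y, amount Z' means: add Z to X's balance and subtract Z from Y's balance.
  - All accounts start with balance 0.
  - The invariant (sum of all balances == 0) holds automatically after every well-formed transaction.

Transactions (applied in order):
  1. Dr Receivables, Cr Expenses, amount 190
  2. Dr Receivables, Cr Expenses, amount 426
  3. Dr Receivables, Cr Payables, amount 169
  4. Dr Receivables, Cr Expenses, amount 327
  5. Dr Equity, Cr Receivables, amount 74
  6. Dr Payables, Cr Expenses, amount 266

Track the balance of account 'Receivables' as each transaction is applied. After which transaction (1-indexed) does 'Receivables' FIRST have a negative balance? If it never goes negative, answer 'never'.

Answer: never

Derivation:
After txn 1: Receivables=190
After txn 2: Receivables=616
After txn 3: Receivables=785
After txn 4: Receivables=1112
After txn 5: Receivables=1038
After txn 6: Receivables=1038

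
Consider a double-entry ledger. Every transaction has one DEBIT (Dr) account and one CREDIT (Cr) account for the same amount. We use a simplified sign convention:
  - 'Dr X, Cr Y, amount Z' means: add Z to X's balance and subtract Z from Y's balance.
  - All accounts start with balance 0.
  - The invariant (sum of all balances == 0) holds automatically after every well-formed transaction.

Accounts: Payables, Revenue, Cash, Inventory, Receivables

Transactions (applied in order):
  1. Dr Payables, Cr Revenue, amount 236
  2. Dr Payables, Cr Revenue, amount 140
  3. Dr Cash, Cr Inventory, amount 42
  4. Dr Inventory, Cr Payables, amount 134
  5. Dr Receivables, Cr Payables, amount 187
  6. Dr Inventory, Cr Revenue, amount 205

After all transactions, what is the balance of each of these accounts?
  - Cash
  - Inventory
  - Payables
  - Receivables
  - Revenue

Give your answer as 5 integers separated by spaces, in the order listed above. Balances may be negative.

Answer: 42 297 55 187 -581

Derivation:
After txn 1 (Dr Payables, Cr Revenue, amount 236): Payables=236 Revenue=-236
After txn 2 (Dr Payables, Cr Revenue, amount 140): Payables=376 Revenue=-376
After txn 3 (Dr Cash, Cr Inventory, amount 42): Cash=42 Inventory=-42 Payables=376 Revenue=-376
After txn 4 (Dr Inventory, Cr Payables, amount 134): Cash=42 Inventory=92 Payables=242 Revenue=-376
After txn 5 (Dr Receivables, Cr Payables, amount 187): Cash=42 Inventory=92 Payables=55 Receivables=187 Revenue=-376
After txn 6 (Dr Inventory, Cr Revenue, amount 205): Cash=42 Inventory=297 Payables=55 Receivables=187 Revenue=-581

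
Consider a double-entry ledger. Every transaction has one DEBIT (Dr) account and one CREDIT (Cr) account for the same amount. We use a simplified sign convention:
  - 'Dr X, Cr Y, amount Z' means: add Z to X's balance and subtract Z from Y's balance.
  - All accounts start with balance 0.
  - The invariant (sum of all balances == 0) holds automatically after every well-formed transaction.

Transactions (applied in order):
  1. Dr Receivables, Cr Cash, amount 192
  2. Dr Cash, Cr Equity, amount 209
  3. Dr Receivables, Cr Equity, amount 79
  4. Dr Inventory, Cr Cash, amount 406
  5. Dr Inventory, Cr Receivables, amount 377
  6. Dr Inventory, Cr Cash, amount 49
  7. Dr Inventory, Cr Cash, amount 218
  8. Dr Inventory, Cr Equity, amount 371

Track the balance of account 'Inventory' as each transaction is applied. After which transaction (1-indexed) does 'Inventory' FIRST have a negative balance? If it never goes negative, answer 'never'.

After txn 1: Inventory=0
After txn 2: Inventory=0
After txn 3: Inventory=0
After txn 4: Inventory=406
After txn 5: Inventory=783
After txn 6: Inventory=832
After txn 7: Inventory=1050
After txn 8: Inventory=1421

Answer: never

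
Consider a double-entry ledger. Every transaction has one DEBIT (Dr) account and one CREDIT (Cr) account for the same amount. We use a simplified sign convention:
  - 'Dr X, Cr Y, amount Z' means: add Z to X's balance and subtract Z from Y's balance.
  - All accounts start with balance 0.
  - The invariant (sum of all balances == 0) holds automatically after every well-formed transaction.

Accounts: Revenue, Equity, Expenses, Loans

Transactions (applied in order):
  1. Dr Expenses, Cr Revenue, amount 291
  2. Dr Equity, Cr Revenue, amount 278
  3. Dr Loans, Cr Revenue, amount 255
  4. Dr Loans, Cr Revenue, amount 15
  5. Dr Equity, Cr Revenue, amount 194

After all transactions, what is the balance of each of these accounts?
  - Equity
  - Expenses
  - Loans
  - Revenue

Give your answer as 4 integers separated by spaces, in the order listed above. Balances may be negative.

After txn 1 (Dr Expenses, Cr Revenue, amount 291): Expenses=291 Revenue=-291
After txn 2 (Dr Equity, Cr Revenue, amount 278): Equity=278 Expenses=291 Revenue=-569
After txn 3 (Dr Loans, Cr Revenue, amount 255): Equity=278 Expenses=291 Loans=255 Revenue=-824
After txn 4 (Dr Loans, Cr Revenue, amount 15): Equity=278 Expenses=291 Loans=270 Revenue=-839
After txn 5 (Dr Equity, Cr Revenue, amount 194): Equity=472 Expenses=291 Loans=270 Revenue=-1033

Answer: 472 291 270 -1033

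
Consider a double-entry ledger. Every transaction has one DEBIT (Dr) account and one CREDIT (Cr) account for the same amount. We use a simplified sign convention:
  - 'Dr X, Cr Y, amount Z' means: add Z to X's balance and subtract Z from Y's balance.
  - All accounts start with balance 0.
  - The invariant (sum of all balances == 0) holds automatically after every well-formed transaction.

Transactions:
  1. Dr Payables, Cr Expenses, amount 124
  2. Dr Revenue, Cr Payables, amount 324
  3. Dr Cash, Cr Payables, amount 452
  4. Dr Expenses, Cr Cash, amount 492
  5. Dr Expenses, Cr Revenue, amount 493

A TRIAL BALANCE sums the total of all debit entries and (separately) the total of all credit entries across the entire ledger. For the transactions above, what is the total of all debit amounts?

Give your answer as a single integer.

Answer: 1885

Derivation:
Txn 1: debit+=124
Txn 2: debit+=324
Txn 3: debit+=452
Txn 4: debit+=492
Txn 5: debit+=493
Total debits = 1885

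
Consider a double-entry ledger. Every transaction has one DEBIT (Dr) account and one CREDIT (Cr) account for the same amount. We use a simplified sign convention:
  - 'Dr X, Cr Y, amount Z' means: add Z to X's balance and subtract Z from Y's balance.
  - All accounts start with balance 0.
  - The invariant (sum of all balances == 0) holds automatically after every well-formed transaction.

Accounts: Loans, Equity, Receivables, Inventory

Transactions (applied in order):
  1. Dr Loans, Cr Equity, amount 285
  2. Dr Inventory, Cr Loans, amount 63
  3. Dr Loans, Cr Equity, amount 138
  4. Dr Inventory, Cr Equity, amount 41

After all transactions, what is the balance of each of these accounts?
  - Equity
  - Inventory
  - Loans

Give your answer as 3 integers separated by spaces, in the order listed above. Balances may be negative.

After txn 1 (Dr Loans, Cr Equity, amount 285): Equity=-285 Loans=285
After txn 2 (Dr Inventory, Cr Loans, amount 63): Equity=-285 Inventory=63 Loans=222
After txn 3 (Dr Loans, Cr Equity, amount 138): Equity=-423 Inventory=63 Loans=360
After txn 4 (Dr Inventory, Cr Equity, amount 41): Equity=-464 Inventory=104 Loans=360

Answer: -464 104 360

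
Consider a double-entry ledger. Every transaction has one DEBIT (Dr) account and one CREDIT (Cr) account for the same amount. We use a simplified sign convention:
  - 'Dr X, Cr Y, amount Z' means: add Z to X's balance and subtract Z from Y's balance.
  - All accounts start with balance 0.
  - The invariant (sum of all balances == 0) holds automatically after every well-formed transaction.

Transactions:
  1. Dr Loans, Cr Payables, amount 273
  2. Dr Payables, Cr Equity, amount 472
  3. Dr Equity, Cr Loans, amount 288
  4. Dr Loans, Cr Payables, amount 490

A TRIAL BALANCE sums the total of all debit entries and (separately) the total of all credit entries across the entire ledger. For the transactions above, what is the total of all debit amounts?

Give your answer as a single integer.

Answer: 1523

Derivation:
Txn 1: debit+=273
Txn 2: debit+=472
Txn 3: debit+=288
Txn 4: debit+=490
Total debits = 1523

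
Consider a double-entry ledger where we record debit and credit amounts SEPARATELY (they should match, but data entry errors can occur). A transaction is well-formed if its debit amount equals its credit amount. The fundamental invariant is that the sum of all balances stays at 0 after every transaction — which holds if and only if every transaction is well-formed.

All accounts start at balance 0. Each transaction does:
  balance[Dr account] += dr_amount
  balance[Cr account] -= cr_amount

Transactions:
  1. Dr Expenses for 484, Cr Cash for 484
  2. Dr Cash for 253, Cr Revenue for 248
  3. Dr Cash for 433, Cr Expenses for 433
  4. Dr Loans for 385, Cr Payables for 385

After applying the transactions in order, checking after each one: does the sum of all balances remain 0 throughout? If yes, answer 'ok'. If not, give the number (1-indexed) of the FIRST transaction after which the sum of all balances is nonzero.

After txn 1: dr=484 cr=484 sum_balances=0
After txn 2: dr=253 cr=248 sum_balances=5
After txn 3: dr=433 cr=433 sum_balances=5
After txn 4: dr=385 cr=385 sum_balances=5

Answer: 2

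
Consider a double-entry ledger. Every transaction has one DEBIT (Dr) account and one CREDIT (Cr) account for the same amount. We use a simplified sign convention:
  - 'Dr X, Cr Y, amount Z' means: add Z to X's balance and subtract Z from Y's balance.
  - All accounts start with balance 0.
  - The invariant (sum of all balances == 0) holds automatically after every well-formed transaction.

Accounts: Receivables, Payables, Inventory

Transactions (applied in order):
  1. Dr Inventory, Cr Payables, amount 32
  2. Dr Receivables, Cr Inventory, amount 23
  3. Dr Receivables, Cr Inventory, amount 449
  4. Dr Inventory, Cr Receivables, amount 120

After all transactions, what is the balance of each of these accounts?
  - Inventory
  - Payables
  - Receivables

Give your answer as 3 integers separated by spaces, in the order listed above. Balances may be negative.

After txn 1 (Dr Inventory, Cr Payables, amount 32): Inventory=32 Payables=-32
After txn 2 (Dr Receivables, Cr Inventory, amount 23): Inventory=9 Payables=-32 Receivables=23
After txn 3 (Dr Receivables, Cr Inventory, amount 449): Inventory=-440 Payables=-32 Receivables=472
After txn 4 (Dr Inventory, Cr Receivables, amount 120): Inventory=-320 Payables=-32 Receivables=352

Answer: -320 -32 352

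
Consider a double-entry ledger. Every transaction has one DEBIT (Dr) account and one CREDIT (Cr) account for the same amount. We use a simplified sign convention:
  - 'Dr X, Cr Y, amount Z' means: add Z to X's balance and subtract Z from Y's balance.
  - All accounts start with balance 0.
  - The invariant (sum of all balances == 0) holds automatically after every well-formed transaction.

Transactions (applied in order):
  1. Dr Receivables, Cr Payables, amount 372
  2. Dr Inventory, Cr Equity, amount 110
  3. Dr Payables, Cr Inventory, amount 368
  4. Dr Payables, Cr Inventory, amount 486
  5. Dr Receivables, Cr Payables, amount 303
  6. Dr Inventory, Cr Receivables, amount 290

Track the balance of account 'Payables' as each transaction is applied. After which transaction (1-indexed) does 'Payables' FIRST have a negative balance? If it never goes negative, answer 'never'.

Answer: 1

Derivation:
After txn 1: Payables=-372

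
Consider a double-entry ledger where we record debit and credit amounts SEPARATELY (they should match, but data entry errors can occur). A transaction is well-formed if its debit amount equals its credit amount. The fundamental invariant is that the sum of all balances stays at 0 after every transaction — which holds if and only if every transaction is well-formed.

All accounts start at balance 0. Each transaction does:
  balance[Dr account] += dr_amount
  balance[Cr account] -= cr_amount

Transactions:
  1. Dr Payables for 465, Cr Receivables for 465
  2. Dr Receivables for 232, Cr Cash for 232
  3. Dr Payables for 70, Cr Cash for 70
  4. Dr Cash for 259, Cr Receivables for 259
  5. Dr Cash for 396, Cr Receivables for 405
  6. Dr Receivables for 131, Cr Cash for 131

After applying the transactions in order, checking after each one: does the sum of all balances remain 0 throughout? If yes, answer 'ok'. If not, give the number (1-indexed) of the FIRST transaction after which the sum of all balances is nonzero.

Answer: 5

Derivation:
After txn 1: dr=465 cr=465 sum_balances=0
After txn 2: dr=232 cr=232 sum_balances=0
After txn 3: dr=70 cr=70 sum_balances=0
After txn 4: dr=259 cr=259 sum_balances=0
After txn 5: dr=396 cr=405 sum_balances=-9
After txn 6: dr=131 cr=131 sum_balances=-9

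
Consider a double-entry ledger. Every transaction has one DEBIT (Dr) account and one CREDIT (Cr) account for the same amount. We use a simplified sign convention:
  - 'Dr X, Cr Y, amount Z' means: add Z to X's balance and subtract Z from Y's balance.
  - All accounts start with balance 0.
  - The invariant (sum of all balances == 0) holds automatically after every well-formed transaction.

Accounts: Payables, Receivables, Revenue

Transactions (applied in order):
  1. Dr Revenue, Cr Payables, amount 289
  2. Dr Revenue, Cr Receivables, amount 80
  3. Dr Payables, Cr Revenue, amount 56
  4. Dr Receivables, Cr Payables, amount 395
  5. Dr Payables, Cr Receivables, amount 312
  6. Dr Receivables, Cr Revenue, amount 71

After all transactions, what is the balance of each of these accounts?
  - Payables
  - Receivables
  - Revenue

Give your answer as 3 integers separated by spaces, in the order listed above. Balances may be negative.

After txn 1 (Dr Revenue, Cr Payables, amount 289): Payables=-289 Revenue=289
After txn 2 (Dr Revenue, Cr Receivables, amount 80): Payables=-289 Receivables=-80 Revenue=369
After txn 3 (Dr Payables, Cr Revenue, amount 56): Payables=-233 Receivables=-80 Revenue=313
After txn 4 (Dr Receivables, Cr Payables, amount 395): Payables=-628 Receivables=315 Revenue=313
After txn 5 (Dr Payables, Cr Receivables, amount 312): Payables=-316 Receivables=3 Revenue=313
After txn 6 (Dr Receivables, Cr Revenue, amount 71): Payables=-316 Receivables=74 Revenue=242

Answer: -316 74 242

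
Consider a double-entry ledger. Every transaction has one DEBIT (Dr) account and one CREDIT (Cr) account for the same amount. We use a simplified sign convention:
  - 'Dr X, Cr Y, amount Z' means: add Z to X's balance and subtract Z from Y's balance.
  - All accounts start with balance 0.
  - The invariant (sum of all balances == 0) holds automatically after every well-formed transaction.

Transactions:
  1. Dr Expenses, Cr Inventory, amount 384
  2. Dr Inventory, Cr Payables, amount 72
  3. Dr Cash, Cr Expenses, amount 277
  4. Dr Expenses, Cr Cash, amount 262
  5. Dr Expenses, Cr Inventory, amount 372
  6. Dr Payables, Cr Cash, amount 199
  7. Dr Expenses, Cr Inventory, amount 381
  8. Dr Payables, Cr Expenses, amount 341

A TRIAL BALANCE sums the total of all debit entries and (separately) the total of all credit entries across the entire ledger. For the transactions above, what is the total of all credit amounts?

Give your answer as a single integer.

Txn 1: credit+=384
Txn 2: credit+=72
Txn 3: credit+=277
Txn 4: credit+=262
Txn 5: credit+=372
Txn 6: credit+=199
Txn 7: credit+=381
Txn 8: credit+=341
Total credits = 2288

Answer: 2288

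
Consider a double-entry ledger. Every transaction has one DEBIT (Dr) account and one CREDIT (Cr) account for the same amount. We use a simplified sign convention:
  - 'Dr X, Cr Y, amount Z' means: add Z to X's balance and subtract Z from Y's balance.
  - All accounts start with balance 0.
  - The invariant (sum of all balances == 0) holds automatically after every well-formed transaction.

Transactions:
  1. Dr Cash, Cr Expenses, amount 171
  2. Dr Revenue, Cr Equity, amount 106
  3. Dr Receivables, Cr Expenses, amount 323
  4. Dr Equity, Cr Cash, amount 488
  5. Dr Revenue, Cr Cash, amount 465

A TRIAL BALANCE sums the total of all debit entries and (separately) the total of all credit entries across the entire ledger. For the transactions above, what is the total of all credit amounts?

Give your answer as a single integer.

Answer: 1553

Derivation:
Txn 1: credit+=171
Txn 2: credit+=106
Txn 3: credit+=323
Txn 4: credit+=488
Txn 5: credit+=465
Total credits = 1553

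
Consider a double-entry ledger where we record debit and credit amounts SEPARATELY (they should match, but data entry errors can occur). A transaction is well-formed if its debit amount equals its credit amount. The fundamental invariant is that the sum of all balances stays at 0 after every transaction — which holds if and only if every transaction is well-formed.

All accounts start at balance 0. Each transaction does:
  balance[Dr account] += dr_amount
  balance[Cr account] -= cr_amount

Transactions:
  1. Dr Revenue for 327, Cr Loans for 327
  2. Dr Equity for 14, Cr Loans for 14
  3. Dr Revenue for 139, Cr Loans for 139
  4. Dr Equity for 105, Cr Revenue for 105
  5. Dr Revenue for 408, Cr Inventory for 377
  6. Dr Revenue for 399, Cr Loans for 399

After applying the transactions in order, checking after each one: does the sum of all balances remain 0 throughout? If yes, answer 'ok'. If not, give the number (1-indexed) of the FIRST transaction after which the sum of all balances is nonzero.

After txn 1: dr=327 cr=327 sum_balances=0
After txn 2: dr=14 cr=14 sum_balances=0
After txn 3: dr=139 cr=139 sum_balances=0
After txn 4: dr=105 cr=105 sum_balances=0
After txn 5: dr=408 cr=377 sum_balances=31
After txn 6: dr=399 cr=399 sum_balances=31

Answer: 5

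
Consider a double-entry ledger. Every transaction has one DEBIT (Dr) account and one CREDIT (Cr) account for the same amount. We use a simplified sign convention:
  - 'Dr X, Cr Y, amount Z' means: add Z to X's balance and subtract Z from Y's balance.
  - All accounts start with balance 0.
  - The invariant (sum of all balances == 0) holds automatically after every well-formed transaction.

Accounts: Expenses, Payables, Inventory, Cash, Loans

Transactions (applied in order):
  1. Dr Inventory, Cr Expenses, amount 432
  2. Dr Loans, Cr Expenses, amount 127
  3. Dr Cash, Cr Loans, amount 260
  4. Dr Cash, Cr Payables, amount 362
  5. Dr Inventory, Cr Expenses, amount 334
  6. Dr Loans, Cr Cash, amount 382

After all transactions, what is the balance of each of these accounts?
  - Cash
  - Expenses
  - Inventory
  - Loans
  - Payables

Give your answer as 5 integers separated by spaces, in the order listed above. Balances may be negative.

After txn 1 (Dr Inventory, Cr Expenses, amount 432): Expenses=-432 Inventory=432
After txn 2 (Dr Loans, Cr Expenses, amount 127): Expenses=-559 Inventory=432 Loans=127
After txn 3 (Dr Cash, Cr Loans, amount 260): Cash=260 Expenses=-559 Inventory=432 Loans=-133
After txn 4 (Dr Cash, Cr Payables, amount 362): Cash=622 Expenses=-559 Inventory=432 Loans=-133 Payables=-362
After txn 5 (Dr Inventory, Cr Expenses, amount 334): Cash=622 Expenses=-893 Inventory=766 Loans=-133 Payables=-362
After txn 6 (Dr Loans, Cr Cash, amount 382): Cash=240 Expenses=-893 Inventory=766 Loans=249 Payables=-362

Answer: 240 -893 766 249 -362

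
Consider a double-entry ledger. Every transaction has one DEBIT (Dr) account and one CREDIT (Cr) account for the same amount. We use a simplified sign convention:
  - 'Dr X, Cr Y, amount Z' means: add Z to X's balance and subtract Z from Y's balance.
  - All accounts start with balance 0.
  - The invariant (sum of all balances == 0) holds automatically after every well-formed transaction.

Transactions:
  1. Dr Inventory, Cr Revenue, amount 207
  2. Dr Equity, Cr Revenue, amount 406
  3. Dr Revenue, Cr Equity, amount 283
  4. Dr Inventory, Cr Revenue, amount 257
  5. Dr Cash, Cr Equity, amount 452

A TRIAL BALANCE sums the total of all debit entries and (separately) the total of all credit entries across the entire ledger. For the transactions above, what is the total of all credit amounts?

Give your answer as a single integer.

Txn 1: credit+=207
Txn 2: credit+=406
Txn 3: credit+=283
Txn 4: credit+=257
Txn 5: credit+=452
Total credits = 1605

Answer: 1605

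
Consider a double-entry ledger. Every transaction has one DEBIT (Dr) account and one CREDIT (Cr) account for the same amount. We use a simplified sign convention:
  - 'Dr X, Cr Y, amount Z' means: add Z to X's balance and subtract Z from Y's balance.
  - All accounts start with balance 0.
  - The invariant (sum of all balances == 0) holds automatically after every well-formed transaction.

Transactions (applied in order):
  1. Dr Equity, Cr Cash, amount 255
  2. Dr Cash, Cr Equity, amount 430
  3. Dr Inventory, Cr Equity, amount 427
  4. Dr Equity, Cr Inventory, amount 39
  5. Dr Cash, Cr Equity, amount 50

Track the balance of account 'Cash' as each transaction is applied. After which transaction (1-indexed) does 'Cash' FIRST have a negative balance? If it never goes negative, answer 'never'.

Answer: 1

Derivation:
After txn 1: Cash=-255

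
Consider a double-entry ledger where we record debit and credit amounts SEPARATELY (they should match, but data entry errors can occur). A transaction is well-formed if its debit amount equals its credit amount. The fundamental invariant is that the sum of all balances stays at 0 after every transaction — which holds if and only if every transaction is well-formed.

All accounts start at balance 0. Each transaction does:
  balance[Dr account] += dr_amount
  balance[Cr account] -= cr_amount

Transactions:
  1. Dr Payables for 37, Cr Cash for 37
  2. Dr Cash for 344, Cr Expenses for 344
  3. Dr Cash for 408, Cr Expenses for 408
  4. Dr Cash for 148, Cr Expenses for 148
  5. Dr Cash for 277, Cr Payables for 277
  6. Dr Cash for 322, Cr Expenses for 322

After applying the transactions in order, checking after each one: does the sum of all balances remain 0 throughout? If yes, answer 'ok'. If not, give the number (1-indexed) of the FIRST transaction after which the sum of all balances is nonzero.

After txn 1: dr=37 cr=37 sum_balances=0
After txn 2: dr=344 cr=344 sum_balances=0
After txn 3: dr=408 cr=408 sum_balances=0
After txn 4: dr=148 cr=148 sum_balances=0
After txn 5: dr=277 cr=277 sum_balances=0
After txn 6: dr=322 cr=322 sum_balances=0

Answer: ok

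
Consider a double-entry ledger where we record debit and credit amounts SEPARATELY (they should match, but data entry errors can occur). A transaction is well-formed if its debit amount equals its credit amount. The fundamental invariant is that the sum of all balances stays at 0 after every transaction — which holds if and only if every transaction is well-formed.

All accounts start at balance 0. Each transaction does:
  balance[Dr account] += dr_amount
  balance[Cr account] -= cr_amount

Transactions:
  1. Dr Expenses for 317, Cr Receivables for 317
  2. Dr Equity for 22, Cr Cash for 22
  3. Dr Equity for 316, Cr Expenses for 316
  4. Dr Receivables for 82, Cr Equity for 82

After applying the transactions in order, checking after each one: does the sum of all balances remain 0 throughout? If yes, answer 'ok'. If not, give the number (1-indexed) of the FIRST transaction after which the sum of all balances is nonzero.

Answer: ok

Derivation:
After txn 1: dr=317 cr=317 sum_balances=0
After txn 2: dr=22 cr=22 sum_balances=0
After txn 3: dr=316 cr=316 sum_balances=0
After txn 4: dr=82 cr=82 sum_balances=0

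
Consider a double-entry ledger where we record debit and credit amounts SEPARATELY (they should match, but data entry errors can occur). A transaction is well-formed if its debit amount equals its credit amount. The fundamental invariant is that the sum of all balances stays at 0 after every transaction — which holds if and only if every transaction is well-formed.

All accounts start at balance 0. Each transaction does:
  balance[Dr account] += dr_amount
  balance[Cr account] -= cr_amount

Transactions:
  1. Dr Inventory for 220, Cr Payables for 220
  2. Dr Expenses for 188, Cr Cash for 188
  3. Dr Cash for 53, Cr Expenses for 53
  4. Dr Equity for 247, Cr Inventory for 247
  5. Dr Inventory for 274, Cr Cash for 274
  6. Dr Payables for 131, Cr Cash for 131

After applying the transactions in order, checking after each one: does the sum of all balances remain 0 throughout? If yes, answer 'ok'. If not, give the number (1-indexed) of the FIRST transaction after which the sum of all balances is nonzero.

After txn 1: dr=220 cr=220 sum_balances=0
After txn 2: dr=188 cr=188 sum_balances=0
After txn 3: dr=53 cr=53 sum_balances=0
After txn 4: dr=247 cr=247 sum_balances=0
After txn 5: dr=274 cr=274 sum_balances=0
After txn 6: dr=131 cr=131 sum_balances=0

Answer: ok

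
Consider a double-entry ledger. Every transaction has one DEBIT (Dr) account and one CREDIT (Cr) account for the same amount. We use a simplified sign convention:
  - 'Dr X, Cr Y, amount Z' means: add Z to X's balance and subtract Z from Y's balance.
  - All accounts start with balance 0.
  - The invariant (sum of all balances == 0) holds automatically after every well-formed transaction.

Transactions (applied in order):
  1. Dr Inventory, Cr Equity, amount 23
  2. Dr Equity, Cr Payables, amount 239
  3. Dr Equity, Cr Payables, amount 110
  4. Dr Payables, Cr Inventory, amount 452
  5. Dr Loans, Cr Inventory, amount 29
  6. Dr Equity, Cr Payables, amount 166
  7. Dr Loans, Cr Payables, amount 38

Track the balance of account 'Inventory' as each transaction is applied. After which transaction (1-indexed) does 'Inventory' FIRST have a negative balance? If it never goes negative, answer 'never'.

Answer: 4

Derivation:
After txn 1: Inventory=23
After txn 2: Inventory=23
After txn 3: Inventory=23
After txn 4: Inventory=-429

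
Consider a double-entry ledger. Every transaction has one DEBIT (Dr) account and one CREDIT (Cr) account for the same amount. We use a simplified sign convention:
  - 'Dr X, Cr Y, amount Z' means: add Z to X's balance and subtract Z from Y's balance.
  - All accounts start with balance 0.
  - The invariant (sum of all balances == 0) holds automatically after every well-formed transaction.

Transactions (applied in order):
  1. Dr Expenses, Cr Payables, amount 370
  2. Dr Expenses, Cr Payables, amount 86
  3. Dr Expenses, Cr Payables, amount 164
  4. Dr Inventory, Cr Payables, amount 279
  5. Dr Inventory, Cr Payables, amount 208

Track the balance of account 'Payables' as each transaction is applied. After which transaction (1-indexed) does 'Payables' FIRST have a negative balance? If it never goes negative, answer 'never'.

Answer: 1

Derivation:
After txn 1: Payables=-370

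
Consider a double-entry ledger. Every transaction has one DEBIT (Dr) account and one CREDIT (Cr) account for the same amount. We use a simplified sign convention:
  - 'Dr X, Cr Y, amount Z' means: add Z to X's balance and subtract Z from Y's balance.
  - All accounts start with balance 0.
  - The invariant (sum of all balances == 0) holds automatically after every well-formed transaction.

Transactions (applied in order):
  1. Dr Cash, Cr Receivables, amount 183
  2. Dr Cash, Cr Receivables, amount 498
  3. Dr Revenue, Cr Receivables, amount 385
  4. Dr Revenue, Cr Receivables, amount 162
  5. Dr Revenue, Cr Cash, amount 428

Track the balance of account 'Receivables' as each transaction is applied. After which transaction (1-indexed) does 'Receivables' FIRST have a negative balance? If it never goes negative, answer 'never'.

Answer: 1

Derivation:
After txn 1: Receivables=-183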